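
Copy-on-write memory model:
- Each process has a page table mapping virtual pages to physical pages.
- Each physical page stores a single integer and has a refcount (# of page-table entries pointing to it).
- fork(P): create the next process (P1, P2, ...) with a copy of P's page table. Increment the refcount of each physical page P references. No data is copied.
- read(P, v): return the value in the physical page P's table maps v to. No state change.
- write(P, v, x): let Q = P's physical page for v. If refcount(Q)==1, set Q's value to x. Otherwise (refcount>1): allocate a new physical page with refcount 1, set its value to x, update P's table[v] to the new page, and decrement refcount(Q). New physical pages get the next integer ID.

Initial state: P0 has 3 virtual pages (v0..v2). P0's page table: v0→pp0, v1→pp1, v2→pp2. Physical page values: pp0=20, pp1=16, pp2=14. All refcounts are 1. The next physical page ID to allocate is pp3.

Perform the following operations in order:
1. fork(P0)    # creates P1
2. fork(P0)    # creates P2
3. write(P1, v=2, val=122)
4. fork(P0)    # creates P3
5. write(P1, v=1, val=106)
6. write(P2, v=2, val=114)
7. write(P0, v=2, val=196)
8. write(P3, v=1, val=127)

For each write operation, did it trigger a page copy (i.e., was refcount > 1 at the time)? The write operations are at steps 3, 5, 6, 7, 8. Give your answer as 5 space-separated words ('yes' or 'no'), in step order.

Op 1: fork(P0) -> P1. 3 ppages; refcounts: pp0:2 pp1:2 pp2:2
Op 2: fork(P0) -> P2. 3 ppages; refcounts: pp0:3 pp1:3 pp2:3
Op 3: write(P1, v2, 122). refcount(pp2)=3>1 -> COPY to pp3. 4 ppages; refcounts: pp0:3 pp1:3 pp2:2 pp3:1
Op 4: fork(P0) -> P3. 4 ppages; refcounts: pp0:4 pp1:4 pp2:3 pp3:1
Op 5: write(P1, v1, 106). refcount(pp1)=4>1 -> COPY to pp4. 5 ppages; refcounts: pp0:4 pp1:3 pp2:3 pp3:1 pp4:1
Op 6: write(P2, v2, 114). refcount(pp2)=3>1 -> COPY to pp5. 6 ppages; refcounts: pp0:4 pp1:3 pp2:2 pp3:1 pp4:1 pp5:1
Op 7: write(P0, v2, 196). refcount(pp2)=2>1 -> COPY to pp6. 7 ppages; refcounts: pp0:4 pp1:3 pp2:1 pp3:1 pp4:1 pp5:1 pp6:1
Op 8: write(P3, v1, 127). refcount(pp1)=3>1 -> COPY to pp7. 8 ppages; refcounts: pp0:4 pp1:2 pp2:1 pp3:1 pp4:1 pp5:1 pp6:1 pp7:1

yes yes yes yes yes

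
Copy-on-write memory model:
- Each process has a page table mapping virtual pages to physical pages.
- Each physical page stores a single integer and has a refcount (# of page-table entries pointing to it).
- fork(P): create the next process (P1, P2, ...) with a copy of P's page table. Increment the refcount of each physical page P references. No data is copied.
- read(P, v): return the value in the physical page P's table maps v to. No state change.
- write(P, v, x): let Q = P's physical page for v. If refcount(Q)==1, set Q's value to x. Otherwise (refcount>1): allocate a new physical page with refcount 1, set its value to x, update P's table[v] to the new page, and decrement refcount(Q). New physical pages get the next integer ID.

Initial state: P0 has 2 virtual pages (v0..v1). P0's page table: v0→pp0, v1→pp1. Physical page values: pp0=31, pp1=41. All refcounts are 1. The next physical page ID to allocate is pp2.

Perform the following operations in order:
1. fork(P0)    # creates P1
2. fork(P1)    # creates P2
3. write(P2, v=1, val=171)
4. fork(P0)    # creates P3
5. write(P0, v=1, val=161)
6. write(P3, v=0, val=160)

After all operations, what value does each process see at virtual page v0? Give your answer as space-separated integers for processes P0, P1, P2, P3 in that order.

Op 1: fork(P0) -> P1. 2 ppages; refcounts: pp0:2 pp1:2
Op 2: fork(P1) -> P2. 2 ppages; refcounts: pp0:3 pp1:3
Op 3: write(P2, v1, 171). refcount(pp1)=3>1 -> COPY to pp2. 3 ppages; refcounts: pp0:3 pp1:2 pp2:1
Op 4: fork(P0) -> P3. 3 ppages; refcounts: pp0:4 pp1:3 pp2:1
Op 5: write(P0, v1, 161). refcount(pp1)=3>1 -> COPY to pp3. 4 ppages; refcounts: pp0:4 pp1:2 pp2:1 pp3:1
Op 6: write(P3, v0, 160). refcount(pp0)=4>1 -> COPY to pp4. 5 ppages; refcounts: pp0:3 pp1:2 pp2:1 pp3:1 pp4:1
P0: v0 -> pp0 = 31
P1: v0 -> pp0 = 31
P2: v0 -> pp0 = 31
P3: v0 -> pp4 = 160

Answer: 31 31 31 160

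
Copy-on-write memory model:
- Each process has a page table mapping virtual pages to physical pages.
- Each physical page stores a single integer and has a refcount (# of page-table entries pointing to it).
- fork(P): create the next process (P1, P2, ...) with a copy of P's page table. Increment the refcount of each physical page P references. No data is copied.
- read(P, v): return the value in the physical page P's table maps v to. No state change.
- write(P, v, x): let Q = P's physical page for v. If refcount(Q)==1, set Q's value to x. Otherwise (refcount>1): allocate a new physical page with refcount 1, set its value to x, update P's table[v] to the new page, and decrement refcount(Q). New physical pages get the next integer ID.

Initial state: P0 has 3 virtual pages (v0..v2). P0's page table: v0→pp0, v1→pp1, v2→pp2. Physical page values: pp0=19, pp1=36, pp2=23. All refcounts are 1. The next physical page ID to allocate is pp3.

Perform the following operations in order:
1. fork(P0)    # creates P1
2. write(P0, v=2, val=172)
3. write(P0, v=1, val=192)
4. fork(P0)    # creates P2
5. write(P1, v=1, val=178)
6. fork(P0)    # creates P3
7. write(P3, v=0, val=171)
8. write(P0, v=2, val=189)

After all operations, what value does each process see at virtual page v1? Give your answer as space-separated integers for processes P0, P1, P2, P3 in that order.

Op 1: fork(P0) -> P1. 3 ppages; refcounts: pp0:2 pp1:2 pp2:2
Op 2: write(P0, v2, 172). refcount(pp2)=2>1 -> COPY to pp3. 4 ppages; refcounts: pp0:2 pp1:2 pp2:1 pp3:1
Op 3: write(P0, v1, 192). refcount(pp1)=2>1 -> COPY to pp4. 5 ppages; refcounts: pp0:2 pp1:1 pp2:1 pp3:1 pp4:1
Op 4: fork(P0) -> P2. 5 ppages; refcounts: pp0:3 pp1:1 pp2:1 pp3:2 pp4:2
Op 5: write(P1, v1, 178). refcount(pp1)=1 -> write in place. 5 ppages; refcounts: pp0:3 pp1:1 pp2:1 pp3:2 pp4:2
Op 6: fork(P0) -> P3. 5 ppages; refcounts: pp0:4 pp1:1 pp2:1 pp3:3 pp4:3
Op 7: write(P3, v0, 171). refcount(pp0)=4>1 -> COPY to pp5. 6 ppages; refcounts: pp0:3 pp1:1 pp2:1 pp3:3 pp4:3 pp5:1
Op 8: write(P0, v2, 189). refcount(pp3)=3>1 -> COPY to pp6. 7 ppages; refcounts: pp0:3 pp1:1 pp2:1 pp3:2 pp4:3 pp5:1 pp6:1
P0: v1 -> pp4 = 192
P1: v1 -> pp1 = 178
P2: v1 -> pp4 = 192
P3: v1 -> pp4 = 192

Answer: 192 178 192 192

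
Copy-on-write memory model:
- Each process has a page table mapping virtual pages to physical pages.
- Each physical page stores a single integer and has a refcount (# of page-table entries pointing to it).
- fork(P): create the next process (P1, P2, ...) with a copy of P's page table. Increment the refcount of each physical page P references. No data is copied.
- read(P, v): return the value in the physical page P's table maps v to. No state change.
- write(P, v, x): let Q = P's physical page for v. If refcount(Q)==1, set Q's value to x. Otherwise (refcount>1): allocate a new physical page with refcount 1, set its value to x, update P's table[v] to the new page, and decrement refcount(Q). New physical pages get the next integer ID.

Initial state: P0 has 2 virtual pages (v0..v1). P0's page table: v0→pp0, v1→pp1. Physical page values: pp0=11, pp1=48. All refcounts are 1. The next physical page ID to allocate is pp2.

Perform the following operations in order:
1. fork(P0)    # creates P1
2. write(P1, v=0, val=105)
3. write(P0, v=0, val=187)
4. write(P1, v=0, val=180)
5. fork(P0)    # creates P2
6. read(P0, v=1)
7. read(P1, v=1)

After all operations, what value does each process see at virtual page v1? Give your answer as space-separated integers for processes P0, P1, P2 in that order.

Answer: 48 48 48

Derivation:
Op 1: fork(P0) -> P1. 2 ppages; refcounts: pp0:2 pp1:2
Op 2: write(P1, v0, 105). refcount(pp0)=2>1 -> COPY to pp2. 3 ppages; refcounts: pp0:1 pp1:2 pp2:1
Op 3: write(P0, v0, 187). refcount(pp0)=1 -> write in place. 3 ppages; refcounts: pp0:1 pp1:2 pp2:1
Op 4: write(P1, v0, 180). refcount(pp2)=1 -> write in place. 3 ppages; refcounts: pp0:1 pp1:2 pp2:1
Op 5: fork(P0) -> P2. 3 ppages; refcounts: pp0:2 pp1:3 pp2:1
Op 6: read(P0, v1) -> 48. No state change.
Op 7: read(P1, v1) -> 48. No state change.
P0: v1 -> pp1 = 48
P1: v1 -> pp1 = 48
P2: v1 -> pp1 = 48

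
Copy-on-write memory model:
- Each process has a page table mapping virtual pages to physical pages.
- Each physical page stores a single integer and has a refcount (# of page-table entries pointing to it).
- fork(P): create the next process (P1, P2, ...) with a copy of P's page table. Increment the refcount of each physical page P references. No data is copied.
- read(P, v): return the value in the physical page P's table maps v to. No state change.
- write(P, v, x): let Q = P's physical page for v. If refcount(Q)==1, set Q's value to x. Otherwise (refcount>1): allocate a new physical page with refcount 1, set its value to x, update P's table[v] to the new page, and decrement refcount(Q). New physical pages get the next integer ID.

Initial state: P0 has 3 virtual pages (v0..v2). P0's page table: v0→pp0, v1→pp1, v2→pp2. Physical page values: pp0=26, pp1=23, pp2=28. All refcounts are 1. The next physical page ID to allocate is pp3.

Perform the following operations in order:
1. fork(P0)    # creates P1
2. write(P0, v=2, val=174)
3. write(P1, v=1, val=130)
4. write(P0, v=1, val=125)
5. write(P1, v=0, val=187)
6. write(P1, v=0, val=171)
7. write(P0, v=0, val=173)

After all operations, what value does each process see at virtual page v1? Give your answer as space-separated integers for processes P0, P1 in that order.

Answer: 125 130

Derivation:
Op 1: fork(P0) -> P1. 3 ppages; refcounts: pp0:2 pp1:2 pp2:2
Op 2: write(P0, v2, 174). refcount(pp2)=2>1 -> COPY to pp3. 4 ppages; refcounts: pp0:2 pp1:2 pp2:1 pp3:1
Op 3: write(P1, v1, 130). refcount(pp1)=2>1 -> COPY to pp4. 5 ppages; refcounts: pp0:2 pp1:1 pp2:1 pp3:1 pp4:1
Op 4: write(P0, v1, 125). refcount(pp1)=1 -> write in place. 5 ppages; refcounts: pp0:2 pp1:1 pp2:1 pp3:1 pp4:1
Op 5: write(P1, v0, 187). refcount(pp0)=2>1 -> COPY to pp5. 6 ppages; refcounts: pp0:1 pp1:1 pp2:1 pp3:1 pp4:1 pp5:1
Op 6: write(P1, v0, 171). refcount(pp5)=1 -> write in place. 6 ppages; refcounts: pp0:1 pp1:1 pp2:1 pp3:1 pp4:1 pp5:1
Op 7: write(P0, v0, 173). refcount(pp0)=1 -> write in place. 6 ppages; refcounts: pp0:1 pp1:1 pp2:1 pp3:1 pp4:1 pp5:1
P0: v1 -> pp1 = 125
P1: v1 -> pp4 = 130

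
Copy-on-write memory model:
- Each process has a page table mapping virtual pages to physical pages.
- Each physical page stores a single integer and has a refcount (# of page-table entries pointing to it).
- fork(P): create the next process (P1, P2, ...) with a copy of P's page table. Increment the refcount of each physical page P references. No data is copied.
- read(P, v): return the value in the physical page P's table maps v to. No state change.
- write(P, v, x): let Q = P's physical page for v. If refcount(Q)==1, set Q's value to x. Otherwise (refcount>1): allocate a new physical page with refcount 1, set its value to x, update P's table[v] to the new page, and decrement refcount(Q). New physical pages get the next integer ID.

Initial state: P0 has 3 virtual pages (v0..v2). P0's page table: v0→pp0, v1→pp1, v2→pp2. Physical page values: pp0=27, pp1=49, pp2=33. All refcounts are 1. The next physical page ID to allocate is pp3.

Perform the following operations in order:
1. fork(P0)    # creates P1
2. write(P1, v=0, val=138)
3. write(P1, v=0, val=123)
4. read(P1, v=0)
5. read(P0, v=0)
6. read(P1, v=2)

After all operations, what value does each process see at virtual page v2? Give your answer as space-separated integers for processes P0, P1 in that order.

Op 1: fork(P0) -> P1. 3 ppages; refcounts: pp0:2 pp1:2 pp2:2
Op 2: write(P1, v0, 138). refcount(pp0)=2>1 -> COPY to pp3. 4 ppages; refcounts: pp0:1 pp1:2 pp2:2 pp3:1
Op 3: write(P1, v0, 123). refcount(pp3)=1 -> write in place. 4 ppages; refcounts: pp0:1 pp1:2 pp2:2 pp3:1
Op 4: read(P1, v0) -> 123. No state change.
Op 5: read(P0, v0) -> 27. No state change.
Op 6: read(P1, v2) -> 33. No state change.
P0: v2 -> pp2 = 33
P1: v2 -> pp2 = 33

Answer: 33 33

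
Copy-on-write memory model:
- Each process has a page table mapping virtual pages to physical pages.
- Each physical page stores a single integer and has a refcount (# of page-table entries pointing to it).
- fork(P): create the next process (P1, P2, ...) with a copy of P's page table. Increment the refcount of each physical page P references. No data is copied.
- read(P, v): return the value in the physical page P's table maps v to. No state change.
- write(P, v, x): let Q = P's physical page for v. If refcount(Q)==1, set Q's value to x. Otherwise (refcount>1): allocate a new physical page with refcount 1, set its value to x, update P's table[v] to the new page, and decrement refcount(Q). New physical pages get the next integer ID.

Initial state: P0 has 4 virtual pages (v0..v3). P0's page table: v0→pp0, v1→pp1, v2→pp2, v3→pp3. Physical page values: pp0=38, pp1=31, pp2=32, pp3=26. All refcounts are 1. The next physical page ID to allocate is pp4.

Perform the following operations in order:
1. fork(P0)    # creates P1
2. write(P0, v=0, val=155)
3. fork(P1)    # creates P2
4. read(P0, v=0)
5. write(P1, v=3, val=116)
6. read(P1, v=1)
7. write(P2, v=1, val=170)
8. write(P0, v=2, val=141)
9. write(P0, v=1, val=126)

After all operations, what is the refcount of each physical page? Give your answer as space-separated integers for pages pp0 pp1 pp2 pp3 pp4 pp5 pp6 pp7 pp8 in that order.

Answer: 2 1 2 2 1 1 1 1 1

Derivation:
Op 1: fork(P0) -> P1. 4 ppages; refcounts: pp0:2 pp1:2 pp2:2 pp3:2
Op 2: write(P0, v0, 155). refcount(pp0)=2>1 -> COPY to pp4. 5 ppages; refcounts: pp0:1 pp1:2 pp2:2 pp3:2 pp4:1
Op 3: fork(P1) -> P2. 5 ppages; refcounts: pp0:2 pp1:3 pp2:3 pp3:3 pp4:1
Op 4: read(P0, v0) -> 155. No state change.
Op 5: write(P1, v3, 116). refcount(pp3)=3>1 -> COPY to pp5. 6 ppages; refcounts: pp0:2 pp1:3 pp2:3 pp3:2 pp4:1 pp5:1
Op 6: read(P1, v1) -> 31. No state change.
Op 7: write(P2, v1, 170). refcount(pp1)=3>1 -> COPY to pp6. 7 ppages; refcounts: pp0:2 pp1:2 pp2:3 pp3:2 pp4:1 pp5:1 pp6:1
Op 8: write(P0, v2, 141). refcount(pp2)=3>1 -> COPY to pp7. 8 ppages; refcounts: pp0:2 pp1:2 pp2:2 pp3:2 pp4:1 pp5:1 pp6:1 pp7:1
Op 9: write(P0, v1, 126). refcount(pp1)=2>1 -> COPY to pp8. 9 ppages; refcounts: pp0:2 pp1:1 pp2:2 pp3:2 pp4:1 pp5:1 pp6:1 pp7:1 pp8:1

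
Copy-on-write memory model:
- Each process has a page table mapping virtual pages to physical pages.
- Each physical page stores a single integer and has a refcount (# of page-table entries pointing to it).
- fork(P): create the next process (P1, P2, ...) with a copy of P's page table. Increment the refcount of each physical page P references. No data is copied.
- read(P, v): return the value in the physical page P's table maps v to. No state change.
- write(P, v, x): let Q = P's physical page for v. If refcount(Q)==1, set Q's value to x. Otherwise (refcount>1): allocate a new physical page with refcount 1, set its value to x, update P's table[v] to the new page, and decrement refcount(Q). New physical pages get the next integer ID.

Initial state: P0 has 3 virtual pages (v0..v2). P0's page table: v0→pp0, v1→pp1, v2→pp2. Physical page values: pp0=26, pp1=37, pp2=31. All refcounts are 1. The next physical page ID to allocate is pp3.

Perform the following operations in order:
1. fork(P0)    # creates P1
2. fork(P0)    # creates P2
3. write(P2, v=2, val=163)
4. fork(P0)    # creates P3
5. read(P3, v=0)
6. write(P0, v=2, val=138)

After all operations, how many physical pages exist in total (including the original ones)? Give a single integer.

Op 1: fork(P0) -> P1. 3 ppages; refcounts: pp0:2 pp1:2 pp2:2
Op 2: fork(P0) -> P2. 3 ppages; refcounts: pp0:3 pp1:3 pp2:3
Op 3: write(P2, v2, 163). refcount(pp2)=3>1 -> COPY to pp3. 4 ppages; refcounts: pp0:3 pp1:3 pp2:2 pp3:1
Op 4: fork(P0) -> P3. 4 ppages; refcounts: pp0:4 pp1:4 pp2:3 pp3:1
Op 5: read(P3, v0) -> 26. No state change.
Op 6: write(P0, v2, 138). refcount(pp2)=3>1 -> COPY to pp4. 5 ppages; refcounts: pp0:4 pp1:4 pp2:2 pp3:1 pp4:1

Answer: 5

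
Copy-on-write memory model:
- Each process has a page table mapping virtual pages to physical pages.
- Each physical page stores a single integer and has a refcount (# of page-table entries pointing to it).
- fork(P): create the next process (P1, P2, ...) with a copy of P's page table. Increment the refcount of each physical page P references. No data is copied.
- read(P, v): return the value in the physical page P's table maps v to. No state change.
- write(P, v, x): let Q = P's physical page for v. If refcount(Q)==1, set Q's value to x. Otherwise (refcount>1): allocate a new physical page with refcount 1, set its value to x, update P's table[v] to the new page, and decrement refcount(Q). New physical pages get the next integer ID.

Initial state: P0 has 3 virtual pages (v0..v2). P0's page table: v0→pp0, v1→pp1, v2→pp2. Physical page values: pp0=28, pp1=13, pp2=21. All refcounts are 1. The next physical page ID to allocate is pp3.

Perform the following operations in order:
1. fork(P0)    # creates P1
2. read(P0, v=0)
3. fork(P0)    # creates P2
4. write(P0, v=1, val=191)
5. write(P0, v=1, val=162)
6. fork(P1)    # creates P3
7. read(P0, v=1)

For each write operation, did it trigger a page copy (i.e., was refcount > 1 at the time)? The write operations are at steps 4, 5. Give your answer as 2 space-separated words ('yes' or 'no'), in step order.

Op 1: fork(P0) -> P1. 3 ppages; refcounts: pp0:2 pp1:2 pp2:2
Op 2: read(P0, v0) -> 28. No state change.
Op 3: fork(P0) -> P2. 3 ppages; refcounts: pp0:3 pp1:3 pp2:3
Op 4: write(P0, v1, 191). refcount(pp1)=3>1 -> COPY to pp3. 4 ppages; refcounts: pp0:3 pp1:2 pp2:3 pp3:1
Op 5: write(P0, v1, 162). refcount(pp3)=1 -> write in place. 4 ppages; refcounts: pp0:3 pp1:2 pp2:3 pp3:1
Op 6: fork(P1) -> P3. 4 ppages; refcounts: pp0:4 pp1:3 pp2:4 pp3:1
Op 7: read(P0, v1) -> 162. No state change.

yes no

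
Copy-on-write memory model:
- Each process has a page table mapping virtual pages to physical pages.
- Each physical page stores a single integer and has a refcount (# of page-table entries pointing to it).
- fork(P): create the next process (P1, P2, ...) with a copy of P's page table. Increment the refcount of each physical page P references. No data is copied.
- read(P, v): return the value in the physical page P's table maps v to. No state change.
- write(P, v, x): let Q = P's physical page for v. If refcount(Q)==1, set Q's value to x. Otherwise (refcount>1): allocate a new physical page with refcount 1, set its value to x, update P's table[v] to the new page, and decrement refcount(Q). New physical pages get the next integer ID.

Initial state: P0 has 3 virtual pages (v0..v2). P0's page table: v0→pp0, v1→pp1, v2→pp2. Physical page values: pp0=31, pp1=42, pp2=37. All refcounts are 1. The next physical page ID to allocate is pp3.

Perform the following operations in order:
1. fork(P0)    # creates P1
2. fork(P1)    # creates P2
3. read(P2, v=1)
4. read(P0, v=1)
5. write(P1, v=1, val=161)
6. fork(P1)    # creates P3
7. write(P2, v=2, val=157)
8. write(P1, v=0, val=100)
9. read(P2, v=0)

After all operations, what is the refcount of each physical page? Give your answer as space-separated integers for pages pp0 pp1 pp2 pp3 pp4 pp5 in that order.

Answer: 3 2 3 2 1 1

Derivation:
Op 1: fork(P0) -> P1. 3 ppages; refcounts: pp0:2 pp1:2 pp2:2
Op 2: fork(P1) -> P2. 3 ppages; refcounts: pp0:3 pp1:3 pp2:3
Op 3: read(P2, v1) -> 42. No state change.
Op 4: read(P0, v1) -> 42. No state change.
Op 5: write(P1, v1, 161). refcount(pp1)=3>1 -> COPY to pp3. 4 ppages; refcounts: pp0:3 pp1:2 pp2:3 pp3:1
Op 6: fork(P1) -> P3. 4 ppages; refcounts: pp0:4 pp1:2 pp2:4 pp3:2
Op 7: write(P2, v2, 157). refcount(pp2)=4>1 -> COPY to pp4. 5 ppages; refcounts: pp0:4 pp1:2 pp2:3 pp3:2 pp4:1
Op 8: write(P1, v0, 100). refcount(pp0)=4>1 -> COPY to pp5. 6 ppages; refcounts: pp0:3 pp1:2 pp2:3 pp3:2 pp4:1 pp5:1
Op 9: read(P2, v0) -> 31. No state change.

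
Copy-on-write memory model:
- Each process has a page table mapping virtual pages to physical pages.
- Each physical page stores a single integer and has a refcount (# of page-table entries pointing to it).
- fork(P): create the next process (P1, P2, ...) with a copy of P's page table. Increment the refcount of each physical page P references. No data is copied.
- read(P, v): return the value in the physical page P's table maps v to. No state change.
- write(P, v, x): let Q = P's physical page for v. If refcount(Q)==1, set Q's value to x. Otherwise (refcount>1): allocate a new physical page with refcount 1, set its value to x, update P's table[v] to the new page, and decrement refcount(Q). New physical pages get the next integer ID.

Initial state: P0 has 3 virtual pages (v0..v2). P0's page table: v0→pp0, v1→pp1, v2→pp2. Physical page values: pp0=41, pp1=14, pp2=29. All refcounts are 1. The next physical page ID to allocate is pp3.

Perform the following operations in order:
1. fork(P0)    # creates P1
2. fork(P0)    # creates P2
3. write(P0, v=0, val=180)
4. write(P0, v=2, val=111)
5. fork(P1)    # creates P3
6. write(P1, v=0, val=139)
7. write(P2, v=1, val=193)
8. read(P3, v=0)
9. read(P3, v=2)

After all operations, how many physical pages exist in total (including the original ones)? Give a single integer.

Op 1: fork(P0) -> P1. 3 ppages; refcounts: pp0:2 pp1:2 pp2:2
Op 2: fork(P0) -> P2. 3 ppages; refcounts: pp0:3 pp1:3 pp2:3
Op 3: write(P0, v0, 180). refcount(pp0)=3>1 -> COPY to pp3. 4 ppages; refcounts: pp0:2 pp1:3 pp2:3 pp3:1
Op 4: write(P0, v2, 111). refcount(pp2)=3>1 -> COPY to pp4. 5 ppages; refcounts: pp0:2 pp1:3 pp2:2 pp3:1 pp4:1
Op 5: fork(P1) -> P3. 5 ppages; refcounts: pp0:3 pp1:4 pp2:3 pp3:1 pp4:1
Op 6: write(P1, v0, 139). refcount(pp0)=3>1 -> COPY to pp5. 6 ppages; refcounts: pp0:2 pp1:4 pp2:3 pp3:1 pp4:1 pp5:1
Op 7: write(P2, v1, 193). refcount(pp1)=4>1 -> COPY to pp6. 7 ppages; refcounts: pp0:2 pp1:3 pp2:3 pp3:1 pp4:1 pp5:1 pp6:1
Op 8: read(P3, v0) -> 41. No state change.
Op 9: read(P3, v2) -> 29. No state change.

Answer: 7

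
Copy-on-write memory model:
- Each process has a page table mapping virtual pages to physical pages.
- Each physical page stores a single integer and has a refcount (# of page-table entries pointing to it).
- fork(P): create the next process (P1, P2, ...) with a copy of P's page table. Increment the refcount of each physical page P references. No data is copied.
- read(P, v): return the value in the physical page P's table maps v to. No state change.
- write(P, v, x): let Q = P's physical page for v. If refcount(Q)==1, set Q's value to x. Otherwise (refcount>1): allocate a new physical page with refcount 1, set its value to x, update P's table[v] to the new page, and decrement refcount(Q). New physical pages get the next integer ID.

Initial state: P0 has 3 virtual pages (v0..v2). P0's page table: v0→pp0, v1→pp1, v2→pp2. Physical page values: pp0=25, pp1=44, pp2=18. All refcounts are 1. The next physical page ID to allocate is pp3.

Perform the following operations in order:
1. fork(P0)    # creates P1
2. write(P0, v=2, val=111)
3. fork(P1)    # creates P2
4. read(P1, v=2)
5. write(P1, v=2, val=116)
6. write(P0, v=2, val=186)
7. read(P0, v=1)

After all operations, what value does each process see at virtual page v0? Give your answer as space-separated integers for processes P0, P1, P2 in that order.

Answer: 25 25 25

Derivation:
Op 1: fork(P0) -> P1. 3 ppages; refcounts: pp0:2 pp1:2 pp2:2
Op 2: write(P0, v2, 111). refcount(pp2)=2>1 -> COPY to pp3. 4 ppages; refcounts: pp0:2 pp1:2 pp2:1 pp3:1
Op 3: fork(P1) -> P2. 4 ppages; refcounts: pp0:3 pp1:3 pp2:2 pp3:1
Op 4: read(P1, v2) -> 18. No state change.
Op 5: write(P1, v2, 116). refcount(pp2)=2>1 -> COPY to pp4. 5 ppages; refcounts: pp0:3 pp1:3 pp2:1 pp3:1 pp4:1
Op 6: write(P0, v2, 186). refcount(pp3)=1 -> write in place. 5 ppages; refcounts: pp0:3 pp1:3 pp2:1 pp3:1 pp4:1
Op 7: read(P0, v1) -> 44. No state change.
P0: v0 -> pp0 = 25
P1: v0 -> pp0 = 25
P2: v0 -> pp0 = 25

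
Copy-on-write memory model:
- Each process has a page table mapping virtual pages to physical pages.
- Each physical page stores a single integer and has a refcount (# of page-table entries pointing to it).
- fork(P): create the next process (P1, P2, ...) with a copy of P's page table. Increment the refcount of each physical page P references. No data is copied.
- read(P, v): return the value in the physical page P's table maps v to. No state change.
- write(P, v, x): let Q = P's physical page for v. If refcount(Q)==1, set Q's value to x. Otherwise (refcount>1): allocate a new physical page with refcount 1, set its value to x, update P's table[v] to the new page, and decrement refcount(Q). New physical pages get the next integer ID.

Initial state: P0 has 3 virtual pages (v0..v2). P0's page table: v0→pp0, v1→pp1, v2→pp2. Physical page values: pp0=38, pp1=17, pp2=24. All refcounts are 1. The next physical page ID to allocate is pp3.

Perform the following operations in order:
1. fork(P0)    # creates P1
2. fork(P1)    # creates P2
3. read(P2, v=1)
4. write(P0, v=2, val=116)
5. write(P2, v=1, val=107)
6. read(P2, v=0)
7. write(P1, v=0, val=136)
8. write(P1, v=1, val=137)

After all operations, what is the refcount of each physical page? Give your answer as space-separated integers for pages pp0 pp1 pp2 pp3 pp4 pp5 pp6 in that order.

Answer: 2 1 2 1 1 1 1

Derivation:
Op 1: fork(P0) -> P1. 3 ppages; refcounts: pp0:2 pp1:2 pp2:2
Op 2: fork(P1) -> P2. 3 ppages; refcounts: pp0:3 pp1:3 pp2:3
Op 3: read(P2, v1) -> 17. No state change.
Op 4: write(P0, v2, 116). refcount(pp2)=3>1 -> COPY to pp3. 4 ppages; refcounts: pp0:3 pp1:3 pp2:2 pp3:1
Op 5: write(P2, v1, 107). refcount(pp1)=3>1 -> COPY to pp4. 5 ppages; refcounts: pp0:3 pp1:2 pp2:2 pp3:1 pp4:1
Op 6: read(P2, v0) -> 38. No state change.
Op 7: write(P1, v0, 136). refcount(pp0)=3>1 -> COPY to pp5. 6 ppages; refcounts: pp0:2 pp1:2 pp2:2 pp3:1 pp4:1 pp5:1
Op 8: write(P1, v1, 137). refcount(pp1)=2>1 -> COPY to pp6. 7 ppages; refcounts: pp0:2 pp1:1 pp2:2 pp3:1 pp4:1 pp5:1 pp6:1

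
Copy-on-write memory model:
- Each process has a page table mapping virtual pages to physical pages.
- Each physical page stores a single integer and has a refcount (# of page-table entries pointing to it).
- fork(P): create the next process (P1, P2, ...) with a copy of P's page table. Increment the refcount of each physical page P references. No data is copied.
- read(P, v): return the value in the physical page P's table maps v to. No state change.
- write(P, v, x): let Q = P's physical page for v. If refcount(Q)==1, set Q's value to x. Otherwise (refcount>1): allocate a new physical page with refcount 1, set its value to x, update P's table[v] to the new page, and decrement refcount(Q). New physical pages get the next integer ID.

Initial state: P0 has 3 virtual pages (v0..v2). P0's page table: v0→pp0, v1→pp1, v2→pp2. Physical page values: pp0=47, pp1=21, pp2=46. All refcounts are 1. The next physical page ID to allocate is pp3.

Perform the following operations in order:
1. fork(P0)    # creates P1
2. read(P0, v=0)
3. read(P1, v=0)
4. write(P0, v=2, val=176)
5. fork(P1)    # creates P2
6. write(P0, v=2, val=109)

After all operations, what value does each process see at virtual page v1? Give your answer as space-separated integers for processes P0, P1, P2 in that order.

Op 1: fork(P0) -> P1. 3 ppages; refcounts: pp0:2 pp1:2 pp2:2
Op 2: read(P0, v0) -> 47. No state change.
Op 3: read(P1, v0) -> 47. No state change.
Op 4: write(P0, v2, 176). refcount(pp2)=2>1 -> COPY to pp3. 4 ppages; refcounts: pp0:2 pp1:2 pp2:1 pp3:1
Op 5: fork(P1) -> P2. 4 ppages; refcounts: pp0:3 pp1:3 pp2:2 pp3:1
Op 6: write(P0, v2, 109). refcount(pp3)=1 -> write in place. 4 ppages; refcounts: pp0:3 pp1:3 pp2:2 pp3:1
P0: v1 -> pp1 = 21
P1: v1 -> pp1 = 21
P2: v1 -> pp1 = 21

Answer: 21 21 21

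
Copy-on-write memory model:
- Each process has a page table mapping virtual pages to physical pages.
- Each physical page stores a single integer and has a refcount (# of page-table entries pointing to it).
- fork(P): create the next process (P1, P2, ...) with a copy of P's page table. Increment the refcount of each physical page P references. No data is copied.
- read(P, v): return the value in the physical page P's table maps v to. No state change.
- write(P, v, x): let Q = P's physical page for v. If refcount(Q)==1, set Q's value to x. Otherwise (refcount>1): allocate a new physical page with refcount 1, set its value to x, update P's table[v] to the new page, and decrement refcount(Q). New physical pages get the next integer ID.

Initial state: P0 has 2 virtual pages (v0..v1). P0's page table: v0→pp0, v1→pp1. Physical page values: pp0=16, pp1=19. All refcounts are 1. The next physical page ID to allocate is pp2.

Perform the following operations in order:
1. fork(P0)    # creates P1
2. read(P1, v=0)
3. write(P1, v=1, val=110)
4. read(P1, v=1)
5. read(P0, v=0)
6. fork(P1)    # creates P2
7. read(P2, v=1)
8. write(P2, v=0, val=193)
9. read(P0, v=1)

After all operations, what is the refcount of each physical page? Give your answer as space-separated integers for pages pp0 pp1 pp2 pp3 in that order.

Answer: 2 1 2 1

Derivation:
Op 1: fork(P0) -> P1. 2 ppages; refcounts: pp0:2 pp1:2
Op 2: read(P1, v0) -> 16. No state change.
Op 3: write(P1, v1, 110). refcount(pp1)=2>1 -> COPY to pp2. 3 ppages; refcounts: pp0:2 pp1:1 pp2:1
Op 4: read(P1, v1) -> 110. No state change.
Op 5: read(P0, v0) -> 16. No state change.
Op 6: fork(P1) -> P2. 3 ppages; refcounts: pp0:3 pp1:1 pp2:2
Op 7: read(P2, v1) -> 110. No state change.
Op 8: write(P2, v0, 193). refcount(pp0)=3>1 -> COPY to pp3. 4 ppages; refcounts: pp0:2 pp1:1 pp2:2 pp3:1
Op 9: read(P0, v1) -> 19. No state change.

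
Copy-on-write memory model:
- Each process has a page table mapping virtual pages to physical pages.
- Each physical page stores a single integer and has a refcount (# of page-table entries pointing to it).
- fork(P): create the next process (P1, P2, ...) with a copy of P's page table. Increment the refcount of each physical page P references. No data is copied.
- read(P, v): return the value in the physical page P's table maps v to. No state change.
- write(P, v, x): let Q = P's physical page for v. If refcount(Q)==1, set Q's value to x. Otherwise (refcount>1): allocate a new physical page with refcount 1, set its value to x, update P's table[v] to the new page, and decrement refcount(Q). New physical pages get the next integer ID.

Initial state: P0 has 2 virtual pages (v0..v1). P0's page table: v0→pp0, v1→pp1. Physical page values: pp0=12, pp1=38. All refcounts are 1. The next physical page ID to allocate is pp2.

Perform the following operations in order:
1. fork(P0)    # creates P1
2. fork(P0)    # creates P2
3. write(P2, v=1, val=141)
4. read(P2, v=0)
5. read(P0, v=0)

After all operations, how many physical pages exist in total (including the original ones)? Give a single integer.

Answer: 3

Derivation:
Op 1: fork(P0) -> P1. 2 ppages; refcounts: pp0:2 pp1:2
Op 2: fork(P0) -> P2. 2 ppages; refcounts: pp0:3 pp1:3
Op 3: write(P2, v1, 141). refcount(pp1)=3>1 -> COPY to pp2. 3 ppages; refcounts: pp0:3 pp1:2 pp2:1
Op 4: read(P2, v0) -> 12. No state change.
Op 5: read(P0, v0) -> 12. No state change.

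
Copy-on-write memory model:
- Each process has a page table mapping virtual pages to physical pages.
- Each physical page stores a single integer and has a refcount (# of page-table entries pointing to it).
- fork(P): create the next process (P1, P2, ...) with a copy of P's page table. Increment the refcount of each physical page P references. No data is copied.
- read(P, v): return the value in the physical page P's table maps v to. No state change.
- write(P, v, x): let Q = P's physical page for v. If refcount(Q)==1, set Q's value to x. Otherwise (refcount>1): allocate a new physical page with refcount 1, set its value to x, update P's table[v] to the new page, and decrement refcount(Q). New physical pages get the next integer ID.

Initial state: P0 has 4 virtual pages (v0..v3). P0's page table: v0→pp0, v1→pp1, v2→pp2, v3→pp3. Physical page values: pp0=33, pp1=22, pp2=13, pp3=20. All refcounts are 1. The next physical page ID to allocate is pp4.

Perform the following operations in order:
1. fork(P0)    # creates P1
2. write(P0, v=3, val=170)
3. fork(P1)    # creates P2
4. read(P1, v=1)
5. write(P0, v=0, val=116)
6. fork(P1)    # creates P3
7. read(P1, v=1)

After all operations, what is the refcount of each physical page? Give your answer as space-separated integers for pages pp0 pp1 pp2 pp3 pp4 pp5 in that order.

Answer: 3 4 4 3 1 1

Derivation:
Op 1: fork(P0) -> P1. 4 ppages; refcounts: pp0:2 pp1:2 pp2:2 pp3:2
Op 2: write(P0, v3, 170). refcount(pp3)=2>1 -> COPY to pp4. 5 ppages; refcounts: pp0:2 pp1:2 pp2:2 pp3:1 pp4:1
Op 3: fork(P1) -> P2. 5 ppages; refcounts: pp0:3 pp1:3 pp2:3 pp3:2 pp4:1
Op 4: read(P1, v1) -> 22. No state change.
Op 5: write(P0, v0, 116). refcount(pp0)=3>1 -> COPY to pp5. 6 ppages; refcounts: pp0:2 pp1:3 pp2:3 pp3:2 pp4:1 pp5:1
Op 6: fork(P1) -> P3. 6 ppages; refcounts: pp0:3 pp1:4 pp2:4 pp3:3 pp4:1 pp5:1
Op 7: read(P1, v1) -> 22. No state change.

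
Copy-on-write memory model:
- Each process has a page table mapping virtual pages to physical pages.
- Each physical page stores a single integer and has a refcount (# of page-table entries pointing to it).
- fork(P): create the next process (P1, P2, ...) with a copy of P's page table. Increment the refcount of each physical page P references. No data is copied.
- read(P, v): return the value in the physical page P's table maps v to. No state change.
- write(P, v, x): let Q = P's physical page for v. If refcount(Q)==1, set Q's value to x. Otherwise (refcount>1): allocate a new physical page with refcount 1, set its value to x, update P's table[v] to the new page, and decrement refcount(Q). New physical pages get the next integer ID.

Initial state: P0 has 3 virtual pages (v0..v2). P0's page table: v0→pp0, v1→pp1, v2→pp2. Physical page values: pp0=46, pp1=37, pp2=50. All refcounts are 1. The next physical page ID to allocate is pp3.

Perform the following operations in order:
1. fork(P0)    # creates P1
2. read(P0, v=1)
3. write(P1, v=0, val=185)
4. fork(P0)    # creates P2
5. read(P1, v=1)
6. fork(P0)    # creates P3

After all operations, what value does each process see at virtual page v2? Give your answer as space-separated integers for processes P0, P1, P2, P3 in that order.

Answer: 50 50 50 50

Derivation:
Op 1: fork(P0) -> P1. 3 ppages; refcounts: pp0:2 pp1:2 pp2:2
Op 2: read(P0, v1) -> 37. No state change.
Op 3: write(P1, v0, 185). refcount(pp0)=2>1 -> COPY to pp3. 4 ppages; refcounts: pp0:1 pp1:2 pp2:2 pp3:1
Op 4: fork(P0) -> P2. 4 ppages; refcounts: pp0:2 pp1:3 pp2:3 pp3:1
Op 5: read(P1, v1) -> 37. No state change.
Op 6: fork(P0) -> P3. 4 ppages; refcounts: pp0:3 pp1:4 pp2:4 pp3:1
P0: v2 -> pp2 = 50
P1: v2 -> pp2 = 50
P2: v2 -> pp2 = 50
P3: v2 -> pp2 = 50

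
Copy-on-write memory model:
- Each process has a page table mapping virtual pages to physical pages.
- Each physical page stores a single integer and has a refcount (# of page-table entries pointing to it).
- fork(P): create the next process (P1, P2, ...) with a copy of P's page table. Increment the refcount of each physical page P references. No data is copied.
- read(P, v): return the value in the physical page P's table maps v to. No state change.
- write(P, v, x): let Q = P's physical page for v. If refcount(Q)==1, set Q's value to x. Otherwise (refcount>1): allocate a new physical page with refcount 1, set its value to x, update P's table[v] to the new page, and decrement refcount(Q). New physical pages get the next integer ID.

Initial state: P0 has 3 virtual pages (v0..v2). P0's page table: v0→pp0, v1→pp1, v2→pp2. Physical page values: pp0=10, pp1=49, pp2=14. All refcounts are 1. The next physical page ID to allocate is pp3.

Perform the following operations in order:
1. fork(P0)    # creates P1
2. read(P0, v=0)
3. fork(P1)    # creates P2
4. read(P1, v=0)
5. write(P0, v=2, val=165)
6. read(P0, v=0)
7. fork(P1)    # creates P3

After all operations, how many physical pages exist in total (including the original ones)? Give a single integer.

Answer: 4

Derivation:
Op 1: fork(P0) -> P1. 3 ppages; refcounts: pp0:2 pp1:2 pp2:2
Op 2: read(P0, v0) -> 10. No state change.
Op 3: fork(P1) -> P2. 3 ppages; refcounts: pp0:3 pp1:3 pp2:3
Op 4: read(P1, v0) -> 10. No state change.
Op 5: write(P0, v2, 165). refcount(pp2)=3>1 -> COPY to pp3. 4 ppages; refcounts: pp0:3 pp1:3 pp2:2 pp3:1
Op 6: read(P0, v0) -> 10. No state change.
Op 7: fork(P1) -> P3. 4 ppages; refcounts: pp0:4 pp1:4 pp2:3 pp3:1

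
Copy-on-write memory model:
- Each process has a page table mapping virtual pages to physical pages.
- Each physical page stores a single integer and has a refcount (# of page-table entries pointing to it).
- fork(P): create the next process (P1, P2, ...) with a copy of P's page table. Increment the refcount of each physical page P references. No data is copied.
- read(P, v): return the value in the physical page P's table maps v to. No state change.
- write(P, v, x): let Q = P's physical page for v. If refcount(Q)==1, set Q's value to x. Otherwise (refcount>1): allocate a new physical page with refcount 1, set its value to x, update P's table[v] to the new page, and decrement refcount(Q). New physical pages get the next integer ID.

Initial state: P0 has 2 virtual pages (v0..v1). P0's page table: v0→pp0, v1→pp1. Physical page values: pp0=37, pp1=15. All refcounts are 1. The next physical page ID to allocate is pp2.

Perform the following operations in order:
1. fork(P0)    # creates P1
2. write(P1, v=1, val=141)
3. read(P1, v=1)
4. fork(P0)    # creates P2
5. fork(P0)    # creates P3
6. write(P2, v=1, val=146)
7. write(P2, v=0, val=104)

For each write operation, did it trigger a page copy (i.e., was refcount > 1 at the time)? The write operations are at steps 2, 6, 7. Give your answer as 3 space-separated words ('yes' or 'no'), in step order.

Op 1: fork(P0) -> P1. 2 ppages; refcounts: pp0:2 pp1:2
Op 2: write(P1, v1, 141). refcount(pp1)=2>1 -> COPY to pp2. 3 ppages; refcounts: pp0:2 pp1:1 pp2:1
Op 3: read(P1, v1) -> 141. No state change.
Op 4: fork(P0) -> P2. 3 ppages; refcounts: pp0:3 pp1:2 pp2:1
Op 5: fork(P0) -> P3. 3 ppages; refcounts: pp0:4 pp1:3 pp2:1
Op 6: write(P2, v1, 146). refcount(pp1)=3>1 -> COPY to pp3. 4 ppages; refcounts: pp0:4 pp1:2 pp2:1 pp3:1
Op 7: write(P2, v0, 104). refcount(pp0)=4>1 -> COPY to pp4. 5 ppages; refcounts: pp0:3 pp1:2 pp2:1 pp3:1 pp4:1

yes yes yes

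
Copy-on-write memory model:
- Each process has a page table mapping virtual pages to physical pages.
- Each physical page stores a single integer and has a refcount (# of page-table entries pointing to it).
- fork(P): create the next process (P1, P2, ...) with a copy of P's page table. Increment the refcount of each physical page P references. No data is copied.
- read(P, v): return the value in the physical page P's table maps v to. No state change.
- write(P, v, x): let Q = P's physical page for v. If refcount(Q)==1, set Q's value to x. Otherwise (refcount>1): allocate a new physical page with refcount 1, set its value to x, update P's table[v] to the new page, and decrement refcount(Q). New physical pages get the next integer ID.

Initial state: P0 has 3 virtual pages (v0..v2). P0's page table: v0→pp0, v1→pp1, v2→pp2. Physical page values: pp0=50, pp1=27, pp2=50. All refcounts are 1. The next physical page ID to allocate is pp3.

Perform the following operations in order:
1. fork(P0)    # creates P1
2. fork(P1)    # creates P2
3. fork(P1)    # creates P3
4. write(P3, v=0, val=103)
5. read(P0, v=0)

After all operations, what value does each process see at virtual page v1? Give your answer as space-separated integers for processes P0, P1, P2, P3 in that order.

Answer: 27 27 27 27

Derivation:
Op 1: fork(P0) -> P1. 3 ppages; refcounts: pp0:2 pp1:2 pp2:2
Op 2: fork(P1) -> P2. 3 ppages; refcounts: pp0:3 pp1:3 pp2:3
Op 3: fork(P1) -> P3. 3 ppages; refcounts: pp0:4 pp1:4 pp2:4
Op 4: write(P3, v0, 103). refcount(pp0)=4>1 -> COPY to pp3. 4 ppages; refcounts: pp0:3 pp1:4 pp2:4 pp3:1
Op 5: read(P0, v0) -> 50. No state change.
P0: v1 -> pp1 = 27
P1: v1 -> pp1 = 27
P2: v1 -> pp1 = 27
P3: v1 -> pp1 = 27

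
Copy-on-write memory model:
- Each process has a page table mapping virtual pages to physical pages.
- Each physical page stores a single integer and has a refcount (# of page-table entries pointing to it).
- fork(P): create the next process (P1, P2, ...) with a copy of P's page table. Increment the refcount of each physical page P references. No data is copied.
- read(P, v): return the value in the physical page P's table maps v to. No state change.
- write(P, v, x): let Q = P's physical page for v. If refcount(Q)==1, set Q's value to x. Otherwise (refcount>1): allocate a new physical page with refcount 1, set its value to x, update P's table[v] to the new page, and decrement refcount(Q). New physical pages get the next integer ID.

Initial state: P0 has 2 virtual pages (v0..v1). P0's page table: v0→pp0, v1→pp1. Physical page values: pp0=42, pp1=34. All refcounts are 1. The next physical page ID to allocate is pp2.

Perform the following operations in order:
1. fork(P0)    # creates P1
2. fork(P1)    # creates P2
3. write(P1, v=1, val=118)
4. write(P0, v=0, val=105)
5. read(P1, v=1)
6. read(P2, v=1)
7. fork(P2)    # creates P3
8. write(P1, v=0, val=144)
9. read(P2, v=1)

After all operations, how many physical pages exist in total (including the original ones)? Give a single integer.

Op 1: fork(P0) -> P1. 2 ppages; refcounts: pp0:2 pp1:2
Op 2: fork(P1) -> P2. 2 ppages; refcounts: pp0:3 pp1:3
Op 3: write(P1, v1, 118). refcount(pp1)=3>1 -> COPY to pp2. 3 ppages; refcounts: pp0:3 pp1:2 pp2:1
Op 4: write(P0, v0, 105). refcount(pp0)=3>1 -> COPY to pp3. 4 ppages; refcounts: pp0:2 pp1:2 pp2:1 pp3:1
Op 5: read(P1, v1) -> 118. No state change.
Op 6: read(P2, v1) -> 34. No state change.
Op 7: fork(P2) -> P3. 4 ppages; refcounts: pp0:3 pp1:3 pp2:1 pp3:1
Op 8: write(P1, v0, 144). refcount(pp0)=3>1 -> COPY to pp4. 5 ppages; refcounts: pp0:2 pp1:3 pp2:1 pp3:1 pp4:1
Op 9: read(P2, v1) -> 34. No state change.

Answer: 5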